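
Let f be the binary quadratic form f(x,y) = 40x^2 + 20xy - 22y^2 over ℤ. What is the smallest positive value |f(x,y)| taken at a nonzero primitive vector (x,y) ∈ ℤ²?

river: ρ → (-22,24,38)
river: ρ → (38,52,-8)
river: ρ → (-8,60,10)
river: ρ → (10,60,-8)
river: ρ → (-8,52,38)
river: ρ → (38,24,-22)
river: ρ → (-22,20,40)
river: ρ → (40,60,-2)
river: ρ → (-2,60,40)
river: ρ → (40,20,-22)
closes: descent 0, river 10
min |a| on river = 2

2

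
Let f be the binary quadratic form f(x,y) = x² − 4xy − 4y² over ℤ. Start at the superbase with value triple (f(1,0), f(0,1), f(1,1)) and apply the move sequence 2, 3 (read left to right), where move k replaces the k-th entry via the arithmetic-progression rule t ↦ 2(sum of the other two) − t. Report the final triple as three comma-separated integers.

start (1,-4,-7) = (f(1,0),f(0,1),f(1,1))
replace slot 2: 2·(1+(-7)) − (-4) = -8 → (1,-8,-7)
replace slot 3: 2·(1+(-8)) − (-7) = -7 → (1,-8,-7)

1,-8,-7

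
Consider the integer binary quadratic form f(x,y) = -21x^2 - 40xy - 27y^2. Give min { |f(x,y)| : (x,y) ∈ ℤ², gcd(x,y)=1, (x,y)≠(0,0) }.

translate: b→-2 (≡40 mod 42), so (21,40,27)→(21,-2,8)
flip: (21,-2,8)→(8,2,21)
reduced (well bottom): (8,2,21) with a≤c, −a<b≤a
well minimum |f| = |-8| = 8 (negative-definite)

8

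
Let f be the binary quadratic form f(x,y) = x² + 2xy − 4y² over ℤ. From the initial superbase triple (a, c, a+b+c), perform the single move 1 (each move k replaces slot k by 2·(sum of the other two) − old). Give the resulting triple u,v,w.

start (1,-4,-1) = (f(1,0),f(0,1),f(1,1))
replace slot 1: 2·((-4)+(-1)) − 1 = -11 → (-11,-4,-1)

-11,-4,-1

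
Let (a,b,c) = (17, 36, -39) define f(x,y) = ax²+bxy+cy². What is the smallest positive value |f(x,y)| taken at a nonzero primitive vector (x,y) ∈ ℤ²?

river: ρ → (-39,42,14)
river: ρ → (14,42,-39)
river: ρ → (-39,36,17)
river: ρ → (17,32,-43)
river: ρ → (-43,54,6)
river: ρ → (6,54,-43)
river: ρ → (-43,32,17)
river: ρ → (17,36,-39)
closes: descent 0, river 8
min |a| on river = 6

6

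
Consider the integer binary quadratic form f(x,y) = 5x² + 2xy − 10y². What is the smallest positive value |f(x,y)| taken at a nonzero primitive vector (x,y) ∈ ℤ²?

descent: ρ → (-10,-2,5)
descent: ρ → (5,12,-3)  [lands on river]
river: ρ → (-3,12,5)
river: ρ → (5,8,-7)
river: ρ → (-7,6,6)
river: ρ → (6,6,-7)
river: ρ → (-7,8,5)
closes: descent 2, river 6
min |a| on river = 3

3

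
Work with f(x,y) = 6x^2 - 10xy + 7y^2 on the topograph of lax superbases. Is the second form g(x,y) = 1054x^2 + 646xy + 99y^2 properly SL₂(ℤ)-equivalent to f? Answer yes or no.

D₁ = -68, D₂ = -68
f: translate: b→2 (≡-10 mod 12), so (6,-10,7)→(6,2,3)
f: flip: (6,2,3)→(3,-2,6)
f: reduced (well bottom): (3,-2,6) with a≤c, −a<b≤a
g: flip: (1054,646,99)→(99,-646,1054)
g: translate: b→-52 (≡-646 mod 198), so (99,-646,1054)→(99,-52,7)
g: flip: (99,-52,7)→(7,52,99)
g: translate: b→-4 (≡52 mod 14), so (7,52,99)→(7,-4,3)
g: flip: (7,-4,3)→(3,4,7)
g: translate: b→-2 (≡4 mod 6), so (3,4,7)→(3,-2,6)
g: reduced (well bottom): (3,-2,6) with a≤c, −a<b≤a
reduced forms (3, -2, 6) vs (3, -2, 6) ⇒ equivalent

yes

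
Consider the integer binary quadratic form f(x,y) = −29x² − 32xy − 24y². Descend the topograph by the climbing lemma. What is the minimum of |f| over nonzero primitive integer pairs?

translate: b→-26 (≡32 mod 58), so (29,32,24)→(29,-26,21)
flip: (29,-26,21)→(21,26,29)
translate: b→-16 (≡26 mod 42), so (21,26,29)→(21,-16,24)
reduced (well bottom): (21,-16,24) with a≤c, −a<b≤a
well minimum |f| = |-21| = 21 (negative-definite)

21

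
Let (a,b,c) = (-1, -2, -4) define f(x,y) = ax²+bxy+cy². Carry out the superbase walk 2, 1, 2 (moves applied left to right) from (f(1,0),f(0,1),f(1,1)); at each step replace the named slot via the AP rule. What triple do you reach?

start (-1,-4,-7) = (f(1,0),f(0,1),f(1,1))
replace slot 2: 2·((-1)+(-7)) − (-4) = -12 → (-1,-12,-7)
replace slot 1: 2·((-12)+(-7)) − (-1) = -37 → (-37,-12,-7)
replace slot 2: 2·((-37)+(-7)) − (-12) = -76 → (-37,-76,-7)

-37,-76,-7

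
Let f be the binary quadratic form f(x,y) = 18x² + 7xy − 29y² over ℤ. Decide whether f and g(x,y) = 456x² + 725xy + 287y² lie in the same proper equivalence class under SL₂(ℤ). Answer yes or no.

D₁ = 2137, D₂ = 2137
river cycle of f (length 114): (18, 43, -4), (-4, 45, 7), (7, 39, -22), (-22, 5, 24), (24, 43, -3), (-3, 41, 38), (38, 35, -6), (-6, 37, 32), (32, 27, -11), (-11, 39, 14), … (104 more)
river cycle of g (length 114): (18, 43, -4), (-4, 45, 7), (7, 39, -22), (-22, 5, 24), (24, 43, -3), (-3, 41, 38), (38, 35, -6), (-6, 37, 32), (32, 27, -11), (-11, 39, 14), … (104 more)
cycles coincide ⇒ equivalent

yes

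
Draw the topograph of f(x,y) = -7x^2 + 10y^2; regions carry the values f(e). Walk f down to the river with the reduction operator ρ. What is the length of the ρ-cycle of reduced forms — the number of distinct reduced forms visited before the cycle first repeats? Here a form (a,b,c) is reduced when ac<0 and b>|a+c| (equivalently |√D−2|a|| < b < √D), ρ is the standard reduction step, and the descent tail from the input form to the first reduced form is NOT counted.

D = 280, ⌊√D⌋ = 16
descent: ρ → (10,0,-7)
descent: ρ → (-7,14,3)  [lands on river]
river: ρ → (3,16,-2)
river: ρ → (-2,16,3)
river: ρ → (3,14,-7)
ρ-cycle length = 4 (tail of 2 descent steps not counted)

4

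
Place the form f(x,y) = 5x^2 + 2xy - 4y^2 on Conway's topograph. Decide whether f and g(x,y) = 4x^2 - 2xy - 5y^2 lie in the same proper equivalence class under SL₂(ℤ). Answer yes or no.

D₁ = 84, D₂ = 84
river cycle of f (length 6): (-4, 6, 3), (3, 6, -4), (-4, 2, 5), (5, 8, -1), (-1, 8, 5), (5, 2, -4)
river cycle of g (length 6): (-5, 2, 4), (4, 6, -3), (-3, 6, 4), (4, 2, -5), (-5, 8, 1), (1, 8, -5)
cycles differ ⇒ inequivalent

no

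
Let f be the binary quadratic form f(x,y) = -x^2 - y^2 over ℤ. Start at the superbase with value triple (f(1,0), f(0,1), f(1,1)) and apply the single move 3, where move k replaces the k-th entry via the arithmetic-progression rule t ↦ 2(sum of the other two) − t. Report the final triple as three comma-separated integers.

start (-1,-1,-2) = (f(1,0),f(0,1),f(1,1))
replace slot 3: 2·((-1)+(-1)) − (-2) = -2 → (-1,-1,-2)

-1,-1,-2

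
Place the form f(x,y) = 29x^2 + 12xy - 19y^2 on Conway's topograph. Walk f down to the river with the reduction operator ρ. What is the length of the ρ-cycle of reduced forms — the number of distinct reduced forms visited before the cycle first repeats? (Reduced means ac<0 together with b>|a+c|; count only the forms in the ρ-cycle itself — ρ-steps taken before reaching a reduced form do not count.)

D = 2348, ⌊√D⌋ = 48
river: ρ → (-19,26,22)
river: ρ → (22,18,-23)
river: ρ → (-23,28,17)
river: ρ → (17,40,-11)
river: ρ → (-11,48,1)
river: ρ → (1,48,-11)
river: ρ → (-11,40,17)
river: ρ → (17,28,-23)
river: ρ → (-23,18,22)
river: ρ → (22,26,-19)
river: ρ → (-19,12,29)
river: ρ → (29,46,-2)
river: ρ → (-2,46,29)
river: ρ → (29,12,-19)
ρ-cycle length = 14 (tail of 0 descent steps not counted)

14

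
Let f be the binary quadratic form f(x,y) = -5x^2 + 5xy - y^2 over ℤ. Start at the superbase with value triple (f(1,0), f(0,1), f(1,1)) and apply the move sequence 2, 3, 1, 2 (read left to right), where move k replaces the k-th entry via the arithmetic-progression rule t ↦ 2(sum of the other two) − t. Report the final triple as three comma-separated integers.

start (-5,-1,-1) = (f(1,0),f(0,1),f(1,1))
replace slot 2: 2·((-5)+(-1)) − (-1) = -11 → (-5,-11,-1)
replace slot 3: 2·((-5)+(-11)) − (-1) = -31 → (-5,-11,-31)
replace slot 1: 2·((-11)+(-31)) − (-5) = -79 → (-79,-11,-31)
replace slot 2: 2·((-79)+(-31)) − (-11) = -209 → (-79,-209,-31)

-79,-209,-31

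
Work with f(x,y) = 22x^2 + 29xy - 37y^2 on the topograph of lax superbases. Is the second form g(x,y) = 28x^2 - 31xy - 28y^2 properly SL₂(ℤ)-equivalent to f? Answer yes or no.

D₁ = 4097, D₂ = 4097
river cycle of f (length 10): (-37, 45, 14), (14, 39, -46), (-46, 53, 7), (7, 59, -22), (-22, 29, 37), (37, 45, -14), (-14, 39, 46), (46, 53, -7), (-7, 59, 22), (22, 29, -37)
river cycle of g (length 14): (-28, 31, 28), (28, 25, -31), (-31, 37, 22), (22, 51, -17), (-17, 51, 22), (22, 37, -31), (-31, 25, 28), (28, 31, -28), (-28, 25, 31), (31, 37, -22), … (4 more)
cycles differ ⇒ inequivalent

no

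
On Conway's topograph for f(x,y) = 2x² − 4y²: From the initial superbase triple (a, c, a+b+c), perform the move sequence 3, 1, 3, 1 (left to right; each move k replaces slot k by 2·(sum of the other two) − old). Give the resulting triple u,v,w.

start (2,-4,-2) = (f(1,0),f(0,1),f(1,1))
replace slot 3: 2·(2+(-4)) − (-2) = -2 → (2,-4,-2)
replace slot 1: 2·((-4)+(-2)) − 2 = -14 → (-14,-4,-2)
replace slot 3: 2·((-14)+(-4)) − (-2) = -34 → (-14,-4,-34)
replace slot 1: 2·((-4)+(-34)) − (-14) = -62 → (-62,-4,-34)

-62,-4,-34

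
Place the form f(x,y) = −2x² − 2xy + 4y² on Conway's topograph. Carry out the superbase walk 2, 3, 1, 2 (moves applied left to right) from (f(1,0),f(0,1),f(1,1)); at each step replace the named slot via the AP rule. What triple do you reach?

start (-2,4,0) = (f(1,0),f(0,1),f(1,1))
replace slot 2: 2·((-2)+0) − 4 = -8 → (-2,-8,0)
replace slot 3: 2·((-2)+(-8)) − 0 = -20 → (-2,-8,-20)
replace slot 1: 2·((-8)+(-20)) − (-2) = -54 → (-54,-8,-20)
replace slot 2: 2·((-54)+(-20)) − (-8) = -140 → (-54,-140,-20)

-54,-140,-20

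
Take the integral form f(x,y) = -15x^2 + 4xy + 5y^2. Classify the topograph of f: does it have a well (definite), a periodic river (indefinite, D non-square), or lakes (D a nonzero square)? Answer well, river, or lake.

D = b²−4ac = 4² − 4·(-15)·5 = 316
D > 0 non-square ⇒ indefinite ⇒ periodic river

river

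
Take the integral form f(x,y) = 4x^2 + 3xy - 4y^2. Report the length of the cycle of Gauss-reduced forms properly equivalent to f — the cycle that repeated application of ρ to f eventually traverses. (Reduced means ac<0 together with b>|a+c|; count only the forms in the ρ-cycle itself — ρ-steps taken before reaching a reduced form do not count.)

D = 73, ⌊√D⌋ = 8
river: ρ → (-4,5,3)
river: ρ → (3,7,-2)
river: ρ → (-2,5,6)
river: ρ → (6,7,-1)
river: ρ → (-1,7,6)
river: ρ → (6,5,-2)
river: ρ → (-2,7,3)
river: ρ → (3,5,-4)
river: ρ → (-4,3,4)
river: ρ → (4,5,-3)
river: ρ → (-3,7,2)
river: ρ → (2,5,-6)
river: ρ → (-6,7,1)
river: ρ → (1,7,-6)
river: ρ → (-6,5,2)
river: ρ → (2,7,-3)
river: ρ → (-3,5,4)
river: ρ → (4,3,-4)
ρ-cycle length = 18 (tail of 0 descent steps not counted)

18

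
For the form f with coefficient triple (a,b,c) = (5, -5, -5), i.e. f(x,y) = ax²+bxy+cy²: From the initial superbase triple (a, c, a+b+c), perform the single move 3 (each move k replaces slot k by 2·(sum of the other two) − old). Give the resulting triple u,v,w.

start (5,-5,-5) = (f(1,0),f(0,1),f(1,1))
replace slot 3: 2·(5+(-5)) − (-5) = 5 → (5,-5,5)

5,-5,5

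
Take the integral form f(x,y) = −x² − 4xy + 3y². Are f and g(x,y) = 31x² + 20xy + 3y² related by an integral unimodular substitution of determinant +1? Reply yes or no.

D₁ = 28, D₂ = 28
river cycle of f (length 4): (3, 4, -1), (-1, 4, 3), (3, 2, -2), (-2, 2, 3)
river cycle of g (length 4): (3, 4, -1), (-1, 4, 3), (3, 2, -2), (-2, 2, 3)
cycles coincide ⇒ equivalent

yes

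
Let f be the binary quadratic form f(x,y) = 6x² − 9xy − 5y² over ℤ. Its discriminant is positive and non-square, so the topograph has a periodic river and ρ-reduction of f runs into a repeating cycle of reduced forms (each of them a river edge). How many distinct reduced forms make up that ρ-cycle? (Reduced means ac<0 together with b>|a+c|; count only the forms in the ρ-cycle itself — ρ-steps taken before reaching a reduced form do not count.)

D = 201, ⌊√D⌋ = 14
descent: ρ → (-5,9,6)  [lands on river]
river: ρ → (6,3,-8)
river: ρ → (-8,13,1)
river: ρ → (1,13,-8)
river: ρ → (-8,3,6)
river: ρ → (6,9,-5)
river: ρ → (-5,11,4)
river: ρ → (4,13,-2)
river: ρ → (-2,11,10)
river: ρ → (10,9,-3)
river: ρ → (-3,9,10)
river: ρ → (10,11,-2)
river: ρ → (-2,13,4)
river: ρ → (4,11,-5)
ρ-cycle length = 14 (tail of 1 descent step not counted)

14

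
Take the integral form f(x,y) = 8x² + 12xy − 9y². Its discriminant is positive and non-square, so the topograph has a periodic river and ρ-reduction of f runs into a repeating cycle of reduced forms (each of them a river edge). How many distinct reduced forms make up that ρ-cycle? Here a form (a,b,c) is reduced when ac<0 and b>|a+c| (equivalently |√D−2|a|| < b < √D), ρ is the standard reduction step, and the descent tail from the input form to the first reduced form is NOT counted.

D = 432, ⌊√D⌋ = 20
river: ρ → (-9,6,11)
river: ρ → (11,16,-4)
river: ρ → (-4,16,11)
river: ρ → (11,6,-9)
river: ρ → (-9,12,8)
river: ρ → (8,20,-1)
river: ρ → (-1,20,8)
river: ρ → (8,12,-9)
ρ-cycle length = 8 (tail of 0 descent steps not counted)

8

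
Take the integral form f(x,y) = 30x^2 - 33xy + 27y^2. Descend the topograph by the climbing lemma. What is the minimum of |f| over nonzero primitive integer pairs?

translate: b→27 (≡-33 mod 60), so (30,-33,27)→(30,27,24)
flip: (30,27,24)→(24,-27,30)
translate: b→21 (≡-27 mod 48), so (24,-27,30)→(24,21,27)
reduced (well bottom): (24,21,27) with a≤c, −a<b≤a
well minimum = a = 24

24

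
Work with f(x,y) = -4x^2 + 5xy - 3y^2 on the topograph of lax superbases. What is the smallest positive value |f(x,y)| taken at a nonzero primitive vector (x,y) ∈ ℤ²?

translate: b→3 (≡-5 mod 8), so (4,-5,3)→(4,3,2)
flip: (4,3,2)→(2,-3,4)
translate: b→1 (≡-3 mod 4), so (2,-3,4)→(2,1,3)
reduced (well bottom): (2,1,3) with a≤c, −a<b≤a
well minimum |f| = |-2| = 2 (negative-definite)

2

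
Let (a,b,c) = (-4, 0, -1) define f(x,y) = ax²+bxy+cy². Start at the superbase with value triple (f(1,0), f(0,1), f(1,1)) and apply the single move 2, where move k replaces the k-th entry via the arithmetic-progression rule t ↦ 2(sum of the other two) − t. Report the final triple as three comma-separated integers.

start (-4,-1,-5) = (f(1,0),f(0,1),f(1,1))
replace slot 2: 2·((-4)+(-5)) − (-1) = -17 → (-4,-17,-5)

-4,-17,-5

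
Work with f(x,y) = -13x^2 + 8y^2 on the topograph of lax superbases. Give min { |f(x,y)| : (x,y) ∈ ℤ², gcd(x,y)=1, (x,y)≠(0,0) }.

descent: ρ → (8,16,-5)  [lands on river]
river: ρ → (-5,14,11)
river: ρ → (11,8,-8)
river: ρ → (-8,8,11)
river: ρ → (11,14,-5)
river: ρ → (-5,16,8)
closes: descent 1, river 6
min |a| on river = 5

5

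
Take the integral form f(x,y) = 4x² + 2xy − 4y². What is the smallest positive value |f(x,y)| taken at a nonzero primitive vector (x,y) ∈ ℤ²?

river: ρ → (-4,6,2)
river: ρ → (2,6,-4)
river: ρ → (-4,2,4)
river: ρ → (4,6,-2)
river: ρ → (-2,6,4)
river: ρ → (4,2,-4)
closes: descent 0, river 6
min |a| on river = 2

2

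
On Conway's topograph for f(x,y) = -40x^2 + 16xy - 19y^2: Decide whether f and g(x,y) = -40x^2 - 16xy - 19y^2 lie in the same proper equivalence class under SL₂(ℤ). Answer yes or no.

D₁ = -2784, D₂ = -2784
f is negative-definite; reduce −f:
−f: flip: (40,-16,19)→(19,16,40)
−f: reduced (well bottom): (19,16,40) with a≤c, −a<b≤a
flip sign back: reduced form of f is (-19,-16,-40)
g is negative-definite; reduce −g:
−g: flip: (40,16,19)→(19,-16,40)
−g: reduced (well bottom): (19,-16,40) with a≤c, −a<b≤a
flip sign back: reduced form of g is (-19,16,-40)
reduced forms (-19, -16, -40) vs (-19, 16, -40) ⇒ inequivalent

no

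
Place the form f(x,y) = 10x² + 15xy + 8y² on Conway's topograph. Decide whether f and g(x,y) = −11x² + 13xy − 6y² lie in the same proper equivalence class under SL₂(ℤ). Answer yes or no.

D₁ = -95, D₂ = -95
f: translate: b→-5 (≡15 mod 20), so (10,15,8)→(10,-5,3)
f: flip: (10,-5,3)→(3,5,10)
f: translate: b→-1 (≡5 mod 6), so (3,5,10)→(3,-1,8)
f: reduced (well bottom): (3,-1,8) with a≤c, −a<b≤a
g is negative-definite; reduce −g:
−g: translate: b→9 (≡-13 mod 22), so (11,-13,6)→(11,9,4)
−g: flip: (11,9,4)→(4,-9,11)
−g: translate: b→-1 (≡-9 mod 8), so (4,-9,11)→(4,-1,6)
−g: reduced (well bottom): (4,-1,6) with a≤c, −a<b≤a
flip sign back: reduced form of g is (-4,1,-6)
reduced forms (3, -1, 8) vs (-4, 1, -6) ⇒ inequivalent

no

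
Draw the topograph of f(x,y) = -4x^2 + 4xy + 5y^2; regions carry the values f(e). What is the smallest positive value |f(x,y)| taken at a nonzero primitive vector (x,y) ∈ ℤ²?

river: ρ → (5,6,-3)
river: ρ → (-3,6,5)
river: ρ → (5,4,-4)
river: ρ → (-4,4,5)
closes: descent 0, river 4
min |a| on river = 3

3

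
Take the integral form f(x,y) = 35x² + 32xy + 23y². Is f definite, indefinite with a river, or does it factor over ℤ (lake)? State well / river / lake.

D = b²−4ac = 32² − 4·35·23 = -2196
D < 0 ⇒ definite ⇒ every region one sign ⇒ single well

well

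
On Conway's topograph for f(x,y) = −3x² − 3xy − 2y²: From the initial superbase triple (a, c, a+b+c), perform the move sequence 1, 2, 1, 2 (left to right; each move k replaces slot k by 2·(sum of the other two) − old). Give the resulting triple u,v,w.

start (-3,-2,-8) = (f(1,0),f(0,1),f(1,1))
replace slot 1: 2·((-2)+(-8)) − (-3) = -17 → (-17,-2,-8)
replace slot 2: 2·((-17)+(-8)) − (-2) = -48 → (-17,-48,-8)
replace slot 1: 2·((-48)+(-8)) − (-17) = -95 → (-95,-48,-8)
replace slot 2: 2·((-95)+(-8)) − (-48) = -158 → (-95,-158,-8)

-95,-158,-8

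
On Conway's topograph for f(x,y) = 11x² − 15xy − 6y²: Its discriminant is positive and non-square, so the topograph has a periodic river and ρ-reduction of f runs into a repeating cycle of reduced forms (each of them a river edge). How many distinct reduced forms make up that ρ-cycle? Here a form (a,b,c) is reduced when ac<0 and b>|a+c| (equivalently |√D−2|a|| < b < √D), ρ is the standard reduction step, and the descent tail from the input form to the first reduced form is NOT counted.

D = 489, ⌊√D⌋ = 22
descent: ρ → (-6,15,11)  [lands on river]
river: ρ → (11,7,-10)
river: ρ → (-10,13,8)
river: ρ → (8,19,-4)
river: ρ → (-4,21,3)
river: ρ → (3,21,-4)
river: ρ → (-4,19,8)
river: ρ → (8,13,-10)
river: ρ → (-10,7,11)
river: ρ → (11,15,-6)
river: ρ → (-6,21,2)
river: ρ → (2,19,-16)
river: ρ → (-16,13,5)
river: ρ → (5,17,-10)
river: ρ → (-10,3,12)
river: ρ → (12,21,-1)
river: ρ → (-1,21,12)
river: ρ → (12,3,-10)
river: ρ → (-10,17,5)
river: ρ → (5,13,-16)
river: ρ → (-16,19,2)
river: ρ → (2,21,-6)
ρ-cycle length = 22 (tail of 1 descent step not counted)

22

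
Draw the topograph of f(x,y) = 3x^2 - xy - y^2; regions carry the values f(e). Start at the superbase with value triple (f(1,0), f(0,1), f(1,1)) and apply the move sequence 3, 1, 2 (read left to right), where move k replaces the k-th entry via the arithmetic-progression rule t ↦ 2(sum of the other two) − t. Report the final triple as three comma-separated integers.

start (3,-1,1) = (f(1,0),f(0,1),f(1,1))
replace slot 3: 2·(3+(-1)) − 1 = 3 → (3,-1,3)
replace slot 1: 2·((-1)+3) − 3 = 1 → (1,-1,3)
replace slot 2: 2·(1+3) − (-1) = 9 → (1,9,3)

1,9,3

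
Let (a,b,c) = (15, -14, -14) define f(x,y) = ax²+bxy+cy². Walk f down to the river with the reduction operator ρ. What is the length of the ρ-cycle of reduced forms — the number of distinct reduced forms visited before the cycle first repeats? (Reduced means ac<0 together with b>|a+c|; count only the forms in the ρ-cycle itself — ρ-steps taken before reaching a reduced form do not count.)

D = 1036, ⌊√D⌋ = 32
descent: ρ → (-14,14,15)  [lands on river]
river: ρ → (15,16,-13)
river: ρ → (-13,10,18)
river: ρ → (18,26,-5)
river: ρ → (-5,24,23)
river: ρ → (23,22,-6)
river: ρ → (-6,26,15)
river: ρ → (15,4,-17)
river: ρ → (-17,30,2)
river: ρ → (2,30,-17)
river: ρ → (-17,4,15)
river: ρ → (15,26,-6)
river: ρ → (-6,22,23)
river: ρ → (23,24,-5)
river: ρ → (-5,26,18)
river: ρ → (18,10,-13)
river: ρ → (-13,16,15)
river: ρ → (15,14,-14)
ρ-cycle length = 18 (tail of 1 descent step not counted)

18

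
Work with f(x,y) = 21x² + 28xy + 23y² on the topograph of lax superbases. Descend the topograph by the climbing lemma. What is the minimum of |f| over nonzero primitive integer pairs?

translate: b→-14 (≡28 mod 42), so (21,28,23)→(21,-14,16)
flip: (21,-14,16)→(16,14,21)
reduced (well bottom): (16,14,21) with a≤c, −a<b≤a
well minimum = a = 16

16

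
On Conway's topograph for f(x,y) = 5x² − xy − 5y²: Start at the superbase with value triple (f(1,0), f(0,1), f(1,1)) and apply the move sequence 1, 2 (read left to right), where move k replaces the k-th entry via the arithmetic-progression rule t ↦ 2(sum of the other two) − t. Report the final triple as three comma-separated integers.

start (5,-5,-1) = (f(1,0),f(0,1),f(1,1))
replace slot 1: 2·((-5)+(-1)) − 5 = -17 → (-17,-5,-1)
replace slot 2: 2·((-17)+(-1)) − (-5) = -31 → (-17,-31,-1)

-17,-31,-1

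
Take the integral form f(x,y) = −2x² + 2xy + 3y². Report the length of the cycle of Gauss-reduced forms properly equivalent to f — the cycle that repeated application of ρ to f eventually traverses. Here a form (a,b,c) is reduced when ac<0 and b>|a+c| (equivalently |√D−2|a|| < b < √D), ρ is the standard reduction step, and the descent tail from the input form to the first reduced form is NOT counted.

D = 28, ⌊√D⌋ = 5
river: ρ → (3,4,-1)
river: ρ → (-1,4,3)
river: ρ → (3,2,-2)
river: ρ → (-2,2,3)
ρ-cycle length = 4 (tail of 0 descent steps not counted)

4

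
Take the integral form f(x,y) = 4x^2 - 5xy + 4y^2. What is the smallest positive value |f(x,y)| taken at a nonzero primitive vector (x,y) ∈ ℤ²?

translate: b→3 (≡-5 mod 8), so (4,-5,4)→(4,3,3)
flip: (4,3,3)→(3,-3,4)
translate: b→3 (≡-3 mod 6), so (3,-3,4)→(3,3,4)
reduced (well bottom): (3,3,4) with a≤c, −a<b≤a
well minimum = a = 3

3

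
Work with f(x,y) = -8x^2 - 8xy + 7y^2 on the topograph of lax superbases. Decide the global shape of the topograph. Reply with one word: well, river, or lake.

D = b²−4ac = (-8)² − 4·(-8)·7 = 288
D > 0 non-square ⇒ indefinite ⇒ periodic river

river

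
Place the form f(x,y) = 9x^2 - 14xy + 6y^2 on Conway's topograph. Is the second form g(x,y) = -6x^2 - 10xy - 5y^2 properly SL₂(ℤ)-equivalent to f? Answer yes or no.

D₁ = -20, D₂ = -20
f: translate: b→4 (≡-14 mod 18), so (9,-14,6)→(9,4,1)
f: flip: (9,4,1)→(1,-4,9)
f: translate: b→0 (≡-4 mod 2), so (1,-4,9)→(1,0,5)
f: reduced (well bottom): (1,0,5) with a≤c, −a<b≤a
g is negative-definite; reduce −g:
−g: translate: b→-2 (≡10 mod 12), so (6,10,5)→(6,-2,1)
−g: flip: (6,-2,1)→(1,2,6)
−g: translate: b→0 (≡2 mod 2), so (1,2,6)→(1,0,5)
−g: reduced (well bottom): (1,0,5) with a≤c, −a<b≤a
flip sign back: reduced form of g is (-1,0,-5)
reduced forms (1, 0, 5) vs (-1, 0, -5) ⇒ inequivalent

no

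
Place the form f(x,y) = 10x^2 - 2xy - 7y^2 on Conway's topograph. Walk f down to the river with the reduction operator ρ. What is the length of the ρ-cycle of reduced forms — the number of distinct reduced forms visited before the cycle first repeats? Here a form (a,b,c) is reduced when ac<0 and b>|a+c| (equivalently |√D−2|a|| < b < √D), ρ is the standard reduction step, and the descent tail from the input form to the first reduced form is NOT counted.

D = 284, ⌊√D⌋ = 16
descent: ρ → (-7,16,1)  [lands on river]
river: ρ → (1,16,-7)
river: ρ → (-7,12,5)
river: ρ → (5,8,-11)
river: ρ → (-11,14,2)
river: ρ → (2,14,-11)
river: ρ → (-11,8,5)
river: ρ → (5,12,-7)
ρ-cycle length = 8 (tail of 1 descent step not counted)

8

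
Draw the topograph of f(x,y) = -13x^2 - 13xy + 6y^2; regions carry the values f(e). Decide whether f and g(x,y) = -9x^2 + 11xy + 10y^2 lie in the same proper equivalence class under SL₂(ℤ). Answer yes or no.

D₁ = 481, D₂ = 481
river cycle of f (length 26): (6, 13, -13), (-13, 13, 6), (6, 11, -15), (-15, 19, 2), (2, 21, -5), (-5, 19, 6), (6, 17, -8), (-8, 15, 8), (8, 17, -6), (-6, 19, 5), … (16 more)
river cycle of g (length 30): (10, 9, -10), (-10, 11, 9), (9, 7, -12), (-12, 17, 4), (4, 15, -16), (-16, 17, 3), (3, 19, -10), (-10, 21, 1), (1, 21, -10), (-10, 19, 3), … (20 more)
cycles differ ⇒ inequivalent

no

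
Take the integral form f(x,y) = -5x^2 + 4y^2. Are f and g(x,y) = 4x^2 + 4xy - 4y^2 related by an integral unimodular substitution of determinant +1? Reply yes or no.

D₁ = 80, D₂ = 80
river cycle of f (length 2): (4, 8, -1), (-1, 8, 4)
river cycle of g (length 2): (-4, 4, 4), (4, 4, -4)
cycles differ ⇒ inequivalent

no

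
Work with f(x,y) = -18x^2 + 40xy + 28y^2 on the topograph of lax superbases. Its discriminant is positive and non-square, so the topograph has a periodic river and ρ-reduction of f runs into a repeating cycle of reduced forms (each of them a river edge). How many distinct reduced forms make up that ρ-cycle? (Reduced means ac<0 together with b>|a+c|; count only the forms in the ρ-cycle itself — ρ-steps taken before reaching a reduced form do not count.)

D = 3616, ⌊√D⌋ = 60
river: ρ → (28,16,-30)
river: ρ → (-30,44,14)
river: ρ → (14,40,-36)
river: ρ → (-36,32,18)
river: ρ → (18,40,-28)
river: ρ → (-28,16,30)
river: ρ → (30,44,-14)
river: ρ → (-14,40,36)
river: ρ → (36,32,-18)
river: ρ → (-18,40,28)
ρ-cycle length = 10 (tail of 0 descent steps not counted)

10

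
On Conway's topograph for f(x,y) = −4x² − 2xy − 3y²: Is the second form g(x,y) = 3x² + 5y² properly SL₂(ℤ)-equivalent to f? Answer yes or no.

D₁ = -44, D₂ = -60
discriminants differ ⇒ not SL₂(ℤ)-equivalent

no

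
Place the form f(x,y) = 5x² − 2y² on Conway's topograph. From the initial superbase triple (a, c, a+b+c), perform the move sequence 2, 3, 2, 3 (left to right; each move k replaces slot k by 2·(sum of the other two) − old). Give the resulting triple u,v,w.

start (5,-2,3) = (f(1,0),f(0,1),f(1,1))
replace slot 2: 2·(5+3) − (-2) = 18 → (5,18,3)
replace slot 3: 2·(5+18) − 3 = 43 → (5,18,43)
replace slot 2: 2·(5+43) − 18 = 78 → (5,78,43)
replace slot 3: 2·(5+78) − 43 = 123 → (5,78,123)

5,78,123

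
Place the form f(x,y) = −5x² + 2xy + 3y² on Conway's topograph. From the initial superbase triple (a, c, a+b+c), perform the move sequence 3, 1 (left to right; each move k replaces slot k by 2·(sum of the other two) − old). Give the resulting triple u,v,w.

start (-5,3,0) = (f(1,0),f(0,1),f(1,1))
replace slot 3: 2·((-5)+3) − 0 = -4 → (-5,3,-4)
replace slot 1: 2·(3+(-4)) − (-5) = 3 → (3,3,-4)

3,3,-4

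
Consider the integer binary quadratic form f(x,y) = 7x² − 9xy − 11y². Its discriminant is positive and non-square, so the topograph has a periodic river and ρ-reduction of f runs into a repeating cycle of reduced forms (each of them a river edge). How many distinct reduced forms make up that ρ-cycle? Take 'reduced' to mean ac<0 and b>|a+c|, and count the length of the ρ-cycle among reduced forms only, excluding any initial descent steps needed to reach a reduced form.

D = 389, ⌊√D⌋ = 19
descent: ρ → (-11,9,7)  [lands on river]
river: ρ → (7,19,-1)
river: ρ → (-1,19,7)
river: ρ → (7,9,-11)
river: ρ → (-11,13,5)
river: ρ → (5,17,-5)
river: ρ → (-5,13,11)
river: ρ → (11,9,-7)
river: ρ → (-7,19,1)
river: ρ → (1,19,-7)
river: ρ → (-7,9,11)
river: ρ → (11,13,-5)
river: ρ → (-5,17,5)
river: ρ → (5,13,-11)
ρ-cycle length = 14 (tail of 1 descent step not counted)

14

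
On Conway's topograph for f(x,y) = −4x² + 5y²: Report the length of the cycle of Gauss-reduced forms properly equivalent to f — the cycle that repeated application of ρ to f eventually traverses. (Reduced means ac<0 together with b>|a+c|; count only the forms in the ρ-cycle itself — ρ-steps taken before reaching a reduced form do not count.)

D = 80, ⌊√D⌋ = 8
descent: ρ → (5,0,-4)
descent: ρ → (-4,8,1)  [lands on river]
river: ρ → (1,8,-4)
ρ-cycle length = 2 (tail of 2 descent steps not counted)

2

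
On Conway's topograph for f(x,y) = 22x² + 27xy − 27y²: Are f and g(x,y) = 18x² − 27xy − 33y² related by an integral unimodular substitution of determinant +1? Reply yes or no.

D₁ = 3105, D₂ = 3105
river cycle of f (length 28): (-27, 27, 22), (22, 17, -32), (-32, 47, 7), (7, 51, -18), (-18, 21, 37), (37, 53, -2), (-2, 55, 10), (10, 45, -27), (-27, 9, 28), (28, 47, -8), … (18 more)
river cycle of g (length 10): (-33, 27, 18), (18, 45, -15), (-15, 45, 18), (18, 27, -33), (-33, 39, 12), (12, 33, -42), (-42, 51, 3), (3, 51, -42), (-42, 33, 12), (12, 39, -33)
cycles differ ⇒ inequivalent

no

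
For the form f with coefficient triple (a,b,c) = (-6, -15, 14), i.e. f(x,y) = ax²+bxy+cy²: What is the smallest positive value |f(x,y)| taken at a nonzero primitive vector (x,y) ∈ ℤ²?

descent: ρ → (14,15,-6)  [lands on river]
river: ρ → (-6,21,5)
river: ρ → (5,19,-10)
river: ρ → (-10,21,3)
river: ρ → (3,21,-10)
river: ρ → (-10,19,5)
river: ρ → (5,21,-6)
river: ρ → (-6,15,14)
river: ρ → (14,13,-7)
river: ρ → (-7,15,12)
river: ρ → (12,9,-10)
river: ρ → (-10,11,11)
river: ρ → (11,11,-10)
river: ρ → (-10,9,12)
river: ρ → (12,15,-7)
river: ρ → (-7,13,14)
closes: descent 1, river 16
min |a| on river = 3

3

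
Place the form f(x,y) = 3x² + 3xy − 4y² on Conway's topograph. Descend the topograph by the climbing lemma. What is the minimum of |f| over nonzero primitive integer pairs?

river: ρ → (-4,5,2)
river: ρ → (2,7,-1)
river: ρ → (-1,7,2)
river: ρ → (2,5,-4)
river: ρ → (-4,3,3)
river: ρ → (3,3,-4)
closes: descent 0, river 6
min |a| on river = 1

1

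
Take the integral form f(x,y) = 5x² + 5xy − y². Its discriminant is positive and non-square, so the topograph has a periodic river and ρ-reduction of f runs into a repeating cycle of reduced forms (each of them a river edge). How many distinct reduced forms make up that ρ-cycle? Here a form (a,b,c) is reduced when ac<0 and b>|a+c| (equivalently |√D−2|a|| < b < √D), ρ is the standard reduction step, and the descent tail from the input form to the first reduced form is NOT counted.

D = 45, ⌊√D⌋ = 6
river: ρ → (-1,5,5)
river: ρ → (5,5,-1)
ρ-cycle length = 2 (tail of 0 descent steps not counted)

2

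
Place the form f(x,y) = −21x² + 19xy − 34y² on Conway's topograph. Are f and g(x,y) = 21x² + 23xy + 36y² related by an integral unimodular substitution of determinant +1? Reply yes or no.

D₁ = -2495, D₂ = -2495
f is negative-definite; reduce −f:
−f: reduced (well bottom): (21,-19,34) with a≤c, −a<b≤a
flip sign back: reduced form of f is (-21,19,-34)
g: translate: b→-19 (≡23 mod 42), so (21,23,36)→(21,-19,34)
g: reduced (well bottom): (21,-19,34) with a≤c, −a<b≤a
reduced forms (-21, 19, -34) vs (21, -19, 34) ⇒ inequivalent

no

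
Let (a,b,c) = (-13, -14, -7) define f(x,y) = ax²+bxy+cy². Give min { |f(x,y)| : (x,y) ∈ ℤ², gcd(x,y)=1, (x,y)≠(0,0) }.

translate: b→-12 (≡14 mod 26), so (13,14,7)→(13,-12,6)
flip: (13,-12,6)→(6,12,13)
translate: b→0 (≡12 mod 12), so (6,12,13)→(6,0,7)
reduced (well bottom): (6,0,7) with a≤c, −a<b≤a
well minimum |f| = |-6| = 6 (negative-definite)

6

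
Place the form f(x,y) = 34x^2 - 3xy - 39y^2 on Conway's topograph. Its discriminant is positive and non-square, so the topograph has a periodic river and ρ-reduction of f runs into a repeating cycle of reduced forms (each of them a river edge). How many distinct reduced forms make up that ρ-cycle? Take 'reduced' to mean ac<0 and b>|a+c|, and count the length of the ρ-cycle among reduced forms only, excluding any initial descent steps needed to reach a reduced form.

D = 5313, ⌊√D⌋ = 72
descent: ρ → (-39,3,34)
descent: ρ → (34,65,-8)  [lands on river]
river: ρ → (-8,63,42)
river: ρ → (42,21,-29)
river: ρ → (-29,37,34)
river: ρ → (34,31,-32)
river: ρ → (-32,33,33)
river: ρ → (33,33,-32)
river: ρ → (-32,31,34)
river: ρ → (34,37,-29)
river: ρ → (-29,21,42)
river: ρ → (42,63,-8)
river: ρ → (-8,65,34)
river: ρ → (34,71,-2)
river: ρ → (-2,69,69)
river: ρ → (69,69,-2)
river: ρ → (-2,71,34)
ρ-cycle length = 16 (tail of 2 descent steps not counted)

16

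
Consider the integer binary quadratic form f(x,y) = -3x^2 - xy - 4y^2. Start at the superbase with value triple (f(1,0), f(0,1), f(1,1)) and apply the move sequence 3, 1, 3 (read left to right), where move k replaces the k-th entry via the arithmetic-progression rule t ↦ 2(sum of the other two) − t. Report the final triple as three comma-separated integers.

start (-3,-4,-8) = (f(1,0),f(0,1),f(1,1))
replace slot 3: 2·((-3)+(-4)) − (-8) = -6 → (-3,-4,-6)
replace slot 1: 2·((-4)+(-6)) − (-3) = -17 → (-17,-4,-6)
replace slot 3: 2·((-17)+(-4)) − (-6) = -36 → (-17,-4,-36)

-17,-4,-36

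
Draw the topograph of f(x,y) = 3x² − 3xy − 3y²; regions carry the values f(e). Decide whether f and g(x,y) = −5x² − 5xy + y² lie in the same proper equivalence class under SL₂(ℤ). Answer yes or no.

D₁ = 45, D₂ = 45
river cycle of f (length 2): (-3, 3, 3), (3, 3, -3)
river cycle of g (length 2): (1, 5, -5), (-5, 5, 1)
cycles differ ⇒ inequivalent

no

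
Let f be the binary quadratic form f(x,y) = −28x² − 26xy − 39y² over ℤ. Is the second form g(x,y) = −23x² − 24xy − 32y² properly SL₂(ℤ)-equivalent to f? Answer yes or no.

D₁ = -3692, D₂ = -2368
discriminants differ ⇒ not SL₂(ℤ)-equivalent

no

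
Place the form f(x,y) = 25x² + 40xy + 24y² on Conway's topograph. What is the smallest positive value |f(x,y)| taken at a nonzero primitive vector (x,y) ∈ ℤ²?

translate: b→-10 (≡40 mod 50), so (25,40,24)→(25,-10,9)
flip: (25,-10,9)→(9,10,25)
translate: b→-8 (≡10 mod 18), so (9,10,25)→(9,-8,24)
reduced (well bottom): (9,-8,24) with a≤c, −a<b≤a
well minimum = a = 9

9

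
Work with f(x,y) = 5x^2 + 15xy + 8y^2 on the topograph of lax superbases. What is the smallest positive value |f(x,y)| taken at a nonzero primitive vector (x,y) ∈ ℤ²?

descent: ρ → (8,1,-2)
descent: ρ → (-2,7,2)  [lands on river]
river: ρ → (2,5,-5)
river: ρ → (-5,5,2)
river: ρ → (2,7,-2)
river: ρ → (-2,5,5)
river: ρ → (5,5,-2)
closes: descent 2, river 6
min |a| on river = 2

2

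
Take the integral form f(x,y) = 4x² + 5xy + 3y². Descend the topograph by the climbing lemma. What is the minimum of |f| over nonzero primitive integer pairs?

translate: b→-3 (≡5 mod 8), so (4,5,3)→(4,-3,2)
flip: (4,-3,2)→(2,3,4)
translate: b→-1 (≡3 mod 4), so (2,3,4)→(2,-1,3)
reduced (well bottom): (2,-1,3) with a≤c, −a<b≤a
well minimum = a = 2

2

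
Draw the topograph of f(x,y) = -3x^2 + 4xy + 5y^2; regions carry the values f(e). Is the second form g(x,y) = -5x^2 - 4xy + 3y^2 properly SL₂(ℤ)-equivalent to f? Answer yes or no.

D₁ = 76, D₂ = 76
river cycle of f (length 6): (5, 6, -2), (-2, 6, 5), (5, 4, -3), (-3, 8, 1), (1, 8, -3), (-3, 4, 5)
river cycle of g (length 6): (3, 4, -5), (-5, 6, 2), (2, 6, -5), (-5, 4, 3), (3, 8, -1), (-1, 8, 3)
cycles differ ⇒ inequivalent

no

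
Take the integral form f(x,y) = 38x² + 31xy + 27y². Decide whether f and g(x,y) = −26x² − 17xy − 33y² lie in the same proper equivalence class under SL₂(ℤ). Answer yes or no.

D₁ = -3143, D₂ = -3143
f: flip: (38,31,27)→(27,-31,38)
f: translate: b→23 (≡-31 mod 54), so (27,-31,38)→(27,23,34)
f: reduced (well bottom): (27,23,34) with a≤c, −a<b≤a
g is negative-definite; reduce −g:
−g: reduced (well bottom): (26,17,33) with a≤c, −a<b≤a
flip sign back: reduced form of g is (-26,-17,-33)
reduced forms (27, 23, 34) vs (-26, -17, -33) ⇒ inequivalent

no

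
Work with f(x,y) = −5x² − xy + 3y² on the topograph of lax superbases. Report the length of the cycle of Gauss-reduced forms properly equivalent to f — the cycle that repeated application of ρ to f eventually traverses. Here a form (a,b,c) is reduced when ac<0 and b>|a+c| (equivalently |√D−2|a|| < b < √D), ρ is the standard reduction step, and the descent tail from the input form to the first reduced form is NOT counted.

D = 61, ⌊√D⌋ = 7
descent: ρ → (3,7,-1)  [lands on river]
river: ρ → (-1,7,3)
river: ρ → (3,5,-3)
river: ρ → (-3,7,1)
river: ρ → (1,7,-3)
river: ρ → (-3,5,3)
ρ-cycle length = 6 (tail of 1 descent step not counted)

6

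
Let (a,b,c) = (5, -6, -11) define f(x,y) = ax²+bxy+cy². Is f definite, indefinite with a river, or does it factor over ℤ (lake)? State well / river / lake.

D = b²−4ac = (-6)² − 4·5·(-11) = 256
D = 16² is a perfect square ⇒ form factors over ℤ ⇒ lakes

lake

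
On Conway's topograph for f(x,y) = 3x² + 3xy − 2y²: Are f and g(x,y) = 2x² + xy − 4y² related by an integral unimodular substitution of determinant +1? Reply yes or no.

D₁ = 33, D₂ = 33
river cycle of f (length 4): (-2, 5, 1), (1, 5, -2), (-2, 3, 3), (3, 3, -2)
river cycle of g (length 4): (2, 5, -1), (-1, 5, 2), (2, 3, -3), (-3, 3, 2)
cycles differ ⇒ inequivalent

no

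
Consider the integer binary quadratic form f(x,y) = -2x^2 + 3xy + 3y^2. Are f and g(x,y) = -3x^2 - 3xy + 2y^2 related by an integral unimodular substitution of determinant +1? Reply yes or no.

D₁ = 33, D₂ = 33
river cycle of f (length 4): (3, 3, -2), (-2, 5, 1), (1, 5, -2), (-2, 3, 3)
river cycle of g (length 4): (2, 3, -3), (-3, 3, 2), (2, 5, -1), (-1, 5, 2)
cycles differ ⇒ inequivalent

no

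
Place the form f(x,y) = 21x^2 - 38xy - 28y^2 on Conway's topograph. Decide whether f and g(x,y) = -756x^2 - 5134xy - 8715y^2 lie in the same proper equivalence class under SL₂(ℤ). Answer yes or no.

D₁ = 3796, D₂ = 3796
river cycle of f (length 66): (-28, 38, 21), (21, 46, -20), (-20, 34, 33), (33, 32, -21), (-21, 52, 13), (13, 52, -21), (-21, 32, 33), (33, 34, -20), (-20, 46, 21), (21, 38, -28), … (56 more)
river cycle of g (length 66): (-15, 44, 31), (31, 18, -28), (-28, 38, 21), (21, 46, -20), (-20, 34, 33), (33, 32, -21), (-21, 52, 13), (13, 52, -21), (-21, 32, 33), (33, 34, -20), … (56 more)
cycles coincide ⇒ equivalent

yes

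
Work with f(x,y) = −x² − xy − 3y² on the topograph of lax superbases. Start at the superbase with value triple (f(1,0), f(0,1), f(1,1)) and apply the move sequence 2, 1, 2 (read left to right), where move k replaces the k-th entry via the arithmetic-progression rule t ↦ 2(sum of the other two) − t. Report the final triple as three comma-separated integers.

start (-1,-3,-5) = (f(1,0),f(0,1),f(1,1))
replace slot 2: 2·((-1)+(-5)) − (-3) = -9 → (-1,-9,-5)
replace slot 1: 2·((-9)+(-5)) − (-1) = -27 → (-27,-9,-5)
replace slot 2: 2·((-27)+(-5)) − (-9) = -55 → (-27,-55,-5)

-27,-55,-5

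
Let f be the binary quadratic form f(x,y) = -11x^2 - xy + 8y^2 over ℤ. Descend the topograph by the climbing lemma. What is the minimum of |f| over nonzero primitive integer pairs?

descent: ρ → (8,17,-2)  [lands on river]
river: ρ → (-2,15,16)
river: ρ → (16,17,-1)
river: ρ → (-1,17,16)
river: ρ → (16,15,-2)
river: ρ → (-2,17,8)
river: ρ → (8,15,-4)
river: ρ → (-4,17,4)
river: ρ → (4,15,-8)
river: ρ → (-8,17,2)
river: ρ → (2,15,-16)
river: ρ → (-16,17,1)
river: ρ → (1,17,-16)
river: ρ → (-16,15,2)
river: ρ → (2,17,-8)
river: ρ → (-8,15,4)
river: ρ → (4,17,-4)
river: ρ → (-4,15,8)
closes: descent 1, river 18
min |a| on river = 1

1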